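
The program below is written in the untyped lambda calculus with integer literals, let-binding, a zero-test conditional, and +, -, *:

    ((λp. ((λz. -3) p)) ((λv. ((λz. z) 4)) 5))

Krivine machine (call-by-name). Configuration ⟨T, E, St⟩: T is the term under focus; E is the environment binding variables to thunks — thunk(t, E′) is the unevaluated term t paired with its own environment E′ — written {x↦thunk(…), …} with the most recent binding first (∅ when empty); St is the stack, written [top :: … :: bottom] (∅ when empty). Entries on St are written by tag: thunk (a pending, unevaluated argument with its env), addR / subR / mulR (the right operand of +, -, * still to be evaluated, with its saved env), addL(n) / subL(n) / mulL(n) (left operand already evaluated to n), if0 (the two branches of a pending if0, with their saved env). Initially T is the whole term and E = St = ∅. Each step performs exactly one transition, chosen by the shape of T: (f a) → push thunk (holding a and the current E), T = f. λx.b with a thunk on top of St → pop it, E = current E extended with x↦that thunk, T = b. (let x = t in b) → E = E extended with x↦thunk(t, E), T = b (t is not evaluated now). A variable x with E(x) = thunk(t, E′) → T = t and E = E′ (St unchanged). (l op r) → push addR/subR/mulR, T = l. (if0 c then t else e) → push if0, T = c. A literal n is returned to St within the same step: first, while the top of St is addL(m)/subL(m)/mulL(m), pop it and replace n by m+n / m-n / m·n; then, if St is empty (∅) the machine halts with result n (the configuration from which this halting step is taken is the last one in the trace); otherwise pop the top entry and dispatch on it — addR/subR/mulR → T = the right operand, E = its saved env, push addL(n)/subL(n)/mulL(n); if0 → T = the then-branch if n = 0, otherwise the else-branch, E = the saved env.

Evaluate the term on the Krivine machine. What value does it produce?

[0] <T=((λp. ((λz. -3) p)) ((λv. ((λz. z) 4)) 5)), E=∅, St=∅>
[1] <T=(λp. ((λz. -3) p)), E=∅, St=[thunk]>
[2] <T=((λz. -3) p), E={p↦thunk(((λv. ((λz. z) 4)) 5), ∅)}, St=∅>
[3] <T=(λz. -3), E={p↦thunk(((λv. ((λz. z) 4)) 5), ∅)}, St=[thunk]>
[4] <T=-3, E={z↦thunk(p, {p↦thunk(((λv. ((λz. z) 4)) 5), ∅)}), p↦thunk(((λv. ((λz. z) 4)) 5), ∅)}, St=∅>
→ final value -3

Answer: -3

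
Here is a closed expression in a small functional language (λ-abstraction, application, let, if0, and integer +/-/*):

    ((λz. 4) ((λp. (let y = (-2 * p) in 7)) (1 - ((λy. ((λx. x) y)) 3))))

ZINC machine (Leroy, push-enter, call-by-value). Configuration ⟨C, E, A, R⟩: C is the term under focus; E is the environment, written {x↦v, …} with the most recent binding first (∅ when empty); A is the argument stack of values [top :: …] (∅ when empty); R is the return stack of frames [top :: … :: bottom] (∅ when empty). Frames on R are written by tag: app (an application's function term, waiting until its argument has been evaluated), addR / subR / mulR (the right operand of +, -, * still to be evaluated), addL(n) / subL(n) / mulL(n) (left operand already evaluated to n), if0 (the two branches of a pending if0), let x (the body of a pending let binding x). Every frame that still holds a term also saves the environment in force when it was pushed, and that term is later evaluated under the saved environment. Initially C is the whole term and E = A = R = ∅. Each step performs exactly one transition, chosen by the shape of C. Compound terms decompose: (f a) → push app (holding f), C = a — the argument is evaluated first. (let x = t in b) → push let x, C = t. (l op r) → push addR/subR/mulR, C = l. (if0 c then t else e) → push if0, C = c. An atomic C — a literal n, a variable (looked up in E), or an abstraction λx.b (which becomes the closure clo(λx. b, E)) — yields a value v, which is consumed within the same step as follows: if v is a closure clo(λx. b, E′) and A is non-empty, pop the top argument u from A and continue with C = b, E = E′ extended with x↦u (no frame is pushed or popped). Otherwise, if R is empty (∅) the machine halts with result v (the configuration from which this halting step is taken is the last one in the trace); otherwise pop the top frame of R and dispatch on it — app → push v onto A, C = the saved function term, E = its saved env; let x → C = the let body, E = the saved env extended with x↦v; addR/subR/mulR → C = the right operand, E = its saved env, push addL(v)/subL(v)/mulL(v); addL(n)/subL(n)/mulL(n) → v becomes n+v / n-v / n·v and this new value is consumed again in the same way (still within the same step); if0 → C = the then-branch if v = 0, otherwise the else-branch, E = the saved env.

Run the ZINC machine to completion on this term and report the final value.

[0] [C=((λz. 4) ((λp. (let y = (-2 * p) in 7)) (1 - ((λy. ((λx. x) y)) 3)))) | E=∅ | A=∅ | R=∅]
[1] [C=((λp. (let y = (-2 * p) in 7)) (1 - ((λy. ((λx. x) y)) 3))) | E=∅ | A=∅ | R=[app]]
[2] [C=(1 - ((λy. ((λx. x) y)) 3)) | E=∅ | A=∅ | R=[app :: app]]
[3] [C=1 | E=∅ | A=∅ | R=[subR :: app :: app]]
[4] [C=((λy. ((λx. x) y)) 3) | E=∅ | A=∅ | R=[subL(1) :: app :: app]]
[5] [C=3 | E=∅ | A=∅ | R=[app :: subL(1) :: app :: app]]
[6] [C=(λy. ((λx. x) y)) | E=∅ | A=[3] | R=[subL(1) :: app :: app]]
[7] [C=((λx. x) y) | E={y↦3} | A=∅ | R=[subL(1) :: app :: app]]
[8] [C=y | E={y↦3} | A=∅ | R=[app :: subL(1) :: app :: app]]
[9] [C=(λx. x) | E={y↦3} | A=[3] | R=[subL(1) :: app :: app]]
[10] [C=x | E={x↦3, y↦3} | A=∅ | R=[subL(1) :: app :: app]]
[11] [C=(λp. (let y = (-2 * p) in 7)) | E=∅ | A=[-2] | R=[app]]
[12] [C=(let y = (-2 * p) in 7) | E={p↦-2} | A=∅ | R=[app]]
[13] [C=(-2 * p) | E={p↦-2} | A=∅ | R=[let y :: app]]
[14] [C=-2 | E={p↦-2} | A=∅ | R=[mulR :: let y :: app]]
[15] [C=p | E={p↦-2} | A=∅ | R=[mulL(-2) :: let y :: app]]
[16] [C=7 | E={y↦4, p↦-2} | A=∅ | R=[app]]
[17] [C=(λz. 4) | E=∅ | A=[7] | R=∅]
[18] [C=4 | E={z↦7} | A=∅ | R=∅]
→ final value 4

Answer: 4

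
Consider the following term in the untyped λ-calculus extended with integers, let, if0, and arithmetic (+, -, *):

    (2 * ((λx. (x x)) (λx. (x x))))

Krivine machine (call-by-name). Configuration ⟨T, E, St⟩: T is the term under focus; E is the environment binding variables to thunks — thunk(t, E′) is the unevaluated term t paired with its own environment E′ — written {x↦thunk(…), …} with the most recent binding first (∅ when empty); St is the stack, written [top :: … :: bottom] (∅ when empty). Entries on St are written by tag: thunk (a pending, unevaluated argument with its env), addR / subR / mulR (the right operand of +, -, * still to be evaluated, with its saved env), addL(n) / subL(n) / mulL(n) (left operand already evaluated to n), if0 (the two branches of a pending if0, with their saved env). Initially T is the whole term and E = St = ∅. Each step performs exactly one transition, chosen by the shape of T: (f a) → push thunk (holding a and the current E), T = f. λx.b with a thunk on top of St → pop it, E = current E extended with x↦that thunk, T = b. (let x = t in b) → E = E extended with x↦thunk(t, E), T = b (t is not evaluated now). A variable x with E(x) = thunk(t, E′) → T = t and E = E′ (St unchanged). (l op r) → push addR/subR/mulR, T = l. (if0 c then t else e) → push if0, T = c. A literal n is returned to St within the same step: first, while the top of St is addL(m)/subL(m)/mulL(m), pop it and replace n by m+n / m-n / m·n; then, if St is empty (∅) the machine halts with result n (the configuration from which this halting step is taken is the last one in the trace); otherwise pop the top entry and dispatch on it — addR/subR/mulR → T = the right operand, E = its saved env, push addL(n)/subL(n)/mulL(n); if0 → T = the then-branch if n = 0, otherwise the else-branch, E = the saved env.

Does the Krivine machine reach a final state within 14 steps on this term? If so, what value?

step 0: <T=(2 * ((λx. (x x)) (λx. (x x)))), E=∅, St=∅>
step 1: <T=2, E=∅, St=[mulR]>
step 2: <T=((λx. (x x)) (λx. (x x))), E=∅, St=[mulL(2)]>
step 3: <T=(λx. (x x)), E=∅, St=[thunk :: mulL(2)]>
step 4: <T=(x x), E={x↦thunk((λx. (x x)), ∅)}, St=[mulL(2)]>
step 5: <T=x, E={x↦thunk((λx. (x x)), ∅)}, St=[thunk :: mulL(2)]>
step 6: <T=(λx. (x x)), E=∅, St=[thunk :: mulL(2)]>
step 7: <T=(x x), E={x↦thunk(x, {x↦thunk((λx. (x x)), ∅)})}, St=[mulL(2)]>
step 8: <T=x, E={x↦thunk(x, {x↦thunk((λx. (x x)), ∅)})}, St=[thunk :: mulL(2)]>
step 9: <T=x, E={x↦thunk((λx. (x x)), ∅)}, St=[thunk :: mulL(2)]>
step 10: <T=(λx. (x x)), E=∅, St=[thunk :: mulL(2)]>
step 11: <T=(x x), E={x↦thunk(x, {x↦thunk(x, {x↦thunk((λx. (x x)), ∅)})})}, St=[mulL(2)]>
step 12: <T=x, E={x↦thunk(x, {x↦thunk(x, {x↦thunk((λx. (x x)), ∅)})})}, St=[thunk :: mulL(2)]>
step 13: <T=x, E={x↦thunk(x, {x↦thunk((λx. (x x)), ∅)})}, St=[thunk :: mulL(2)]>
step 14: <T=x, E={x↦thunk((λx. (x x)), ∅)}, St=[thunk :: mulL(2)]>
→ 14 transitions taken and the configuration is still not final: no result within 14 steps

Answer: DIVERGES (no final state within 14 steps)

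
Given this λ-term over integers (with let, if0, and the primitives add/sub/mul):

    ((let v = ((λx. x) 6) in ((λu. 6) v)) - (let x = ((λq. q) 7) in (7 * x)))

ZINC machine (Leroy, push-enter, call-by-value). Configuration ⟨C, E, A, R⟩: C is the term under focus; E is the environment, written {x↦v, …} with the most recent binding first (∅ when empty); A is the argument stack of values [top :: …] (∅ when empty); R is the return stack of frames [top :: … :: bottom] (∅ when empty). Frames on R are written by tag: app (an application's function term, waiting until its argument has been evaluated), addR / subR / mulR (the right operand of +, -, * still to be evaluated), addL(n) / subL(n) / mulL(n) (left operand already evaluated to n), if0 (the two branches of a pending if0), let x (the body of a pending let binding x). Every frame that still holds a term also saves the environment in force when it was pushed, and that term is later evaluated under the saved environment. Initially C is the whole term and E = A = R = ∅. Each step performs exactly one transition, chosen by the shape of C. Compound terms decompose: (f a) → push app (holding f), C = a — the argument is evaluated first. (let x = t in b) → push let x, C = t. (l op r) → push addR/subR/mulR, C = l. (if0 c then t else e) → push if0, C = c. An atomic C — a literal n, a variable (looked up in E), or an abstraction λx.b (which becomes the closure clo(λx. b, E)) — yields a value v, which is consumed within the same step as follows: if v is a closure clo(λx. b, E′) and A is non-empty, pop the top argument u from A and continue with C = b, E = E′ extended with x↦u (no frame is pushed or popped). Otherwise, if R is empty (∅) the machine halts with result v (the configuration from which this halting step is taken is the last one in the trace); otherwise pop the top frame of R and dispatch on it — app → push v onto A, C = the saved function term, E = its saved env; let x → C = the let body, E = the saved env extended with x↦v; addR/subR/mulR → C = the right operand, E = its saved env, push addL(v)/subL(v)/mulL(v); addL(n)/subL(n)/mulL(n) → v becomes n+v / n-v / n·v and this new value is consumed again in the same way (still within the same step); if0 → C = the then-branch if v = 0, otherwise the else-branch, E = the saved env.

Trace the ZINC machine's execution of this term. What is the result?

step 0: ⟨C=((let v = ((λx. x) 6) in ((λu. 6) v)) - (let x = ((λq. q) 7) in (7 * x))); E=∅; A=∅; R=∅⟩
step 1: ⟨C=(let v = ((λx. x) 6) in ((λu. 6) v)); E=∅; A=∅; R=[subR]⟩
step 2: ⟨C=((λx. x) 6); E=∅; A=∅; R=[let v :: subR]⟩
step 3: ⟨C=6; E=∅; A=∅; R=[app :: let v :: subR]⟩
step 4: ⟨C=(λx. x); E=∅; A=[6]; R=[let v :: subR]⟩
step 5: ⟨C=x; E={x↦6}; A=∅; R=[let v :: subR]⟩
step 6: ⟨C=((λu. 6) v); E={v↦6}; A=∅; R=[subR]⟩
step 7: ⟨C=v; E={v↦6}; A=∅; R=[app :: subR]⟩
step 8: ⟨C=(λu. 6); E={v↦6}; A=[6]; R=[subR]⟩
step 9: ⟨C=6; E={u↦6, v↦6}; A=∅; R=[subR]⟩
step 10: ⟨C=(let x = ((λq. q) 7) in (7 * x)); E=∅; A=∅; R=[subL(6)]⟩
step 11: ⟨C=((λq. q) 7); E=∅; A=∅; R=[let x :: subL(6)]⟩
step 12: ⟨C=7; E=∅; A=∅; R=[app :: let x :: subL(6)]⟩
step 13: ⟨C=(λq. q); E=∅; A=[7]; R=[let x :: subL(6)]⟩
step 14: ⟨C=q; E={q↦7}; A=∅; R=[let x :: subL(6)]⟩
step 15: ⟨C=(7 * x); E={x↦7}; A=∅; R=[subL(6)]⟩
step 16: ⟨C=7; E={x↦7}; A=∅; R=[mulR :: subL(6)]⟩
step 17: ⟨C=x; E={x↦7}; A=∅; R=[mulL(7) :: subL(6)]⟩
→ final value -43

Answer: -43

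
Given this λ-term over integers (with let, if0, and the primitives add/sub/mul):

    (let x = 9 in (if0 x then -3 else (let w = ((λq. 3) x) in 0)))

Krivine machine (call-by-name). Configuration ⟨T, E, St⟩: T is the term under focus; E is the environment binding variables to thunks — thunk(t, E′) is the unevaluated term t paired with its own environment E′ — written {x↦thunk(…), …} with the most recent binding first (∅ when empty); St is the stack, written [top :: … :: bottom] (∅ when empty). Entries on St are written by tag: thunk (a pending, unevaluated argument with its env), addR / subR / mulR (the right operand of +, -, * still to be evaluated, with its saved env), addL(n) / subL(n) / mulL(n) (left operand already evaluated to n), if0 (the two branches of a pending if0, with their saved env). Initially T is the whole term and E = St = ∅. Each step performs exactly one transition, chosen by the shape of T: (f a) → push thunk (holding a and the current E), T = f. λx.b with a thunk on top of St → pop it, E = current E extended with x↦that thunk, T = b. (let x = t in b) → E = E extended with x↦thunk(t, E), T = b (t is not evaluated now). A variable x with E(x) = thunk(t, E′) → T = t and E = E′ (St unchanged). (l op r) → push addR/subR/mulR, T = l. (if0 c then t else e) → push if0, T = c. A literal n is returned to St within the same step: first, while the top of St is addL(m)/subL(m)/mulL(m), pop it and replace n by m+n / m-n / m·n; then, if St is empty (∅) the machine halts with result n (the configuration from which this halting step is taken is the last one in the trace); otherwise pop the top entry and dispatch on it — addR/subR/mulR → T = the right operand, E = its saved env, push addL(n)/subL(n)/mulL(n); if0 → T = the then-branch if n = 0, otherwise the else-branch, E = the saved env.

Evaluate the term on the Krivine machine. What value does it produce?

0. ⟨T=(let x = 9 in (if0 x then -3 else (let w = ((λq. 3) x) in 0))); E=∅; St=∅⟩
1. ⟨T=(if0 x then -3 else (let w = ((λq. 3) x) in 0)); E={x↦thunk(9, ∅)}; St=∅⟩
2. ⟨T=x; E={x↦thunk(9, ∅)}; St=[if0]⟩
3. ⟨T=9; E=∅; St=[if0]⟩
4. ⟨T=(let w = ((λq. 3) x) in 0); E={x↦thunk(9, ∅)}; St=∅⟩
5. ⟨T=0; E={w↦thunk(((λq. 3) x), {x↦thunk(9, ∅)}), x↦thunk(9, ∅)}; St=∅⟩
→ final value 0

Answer: 0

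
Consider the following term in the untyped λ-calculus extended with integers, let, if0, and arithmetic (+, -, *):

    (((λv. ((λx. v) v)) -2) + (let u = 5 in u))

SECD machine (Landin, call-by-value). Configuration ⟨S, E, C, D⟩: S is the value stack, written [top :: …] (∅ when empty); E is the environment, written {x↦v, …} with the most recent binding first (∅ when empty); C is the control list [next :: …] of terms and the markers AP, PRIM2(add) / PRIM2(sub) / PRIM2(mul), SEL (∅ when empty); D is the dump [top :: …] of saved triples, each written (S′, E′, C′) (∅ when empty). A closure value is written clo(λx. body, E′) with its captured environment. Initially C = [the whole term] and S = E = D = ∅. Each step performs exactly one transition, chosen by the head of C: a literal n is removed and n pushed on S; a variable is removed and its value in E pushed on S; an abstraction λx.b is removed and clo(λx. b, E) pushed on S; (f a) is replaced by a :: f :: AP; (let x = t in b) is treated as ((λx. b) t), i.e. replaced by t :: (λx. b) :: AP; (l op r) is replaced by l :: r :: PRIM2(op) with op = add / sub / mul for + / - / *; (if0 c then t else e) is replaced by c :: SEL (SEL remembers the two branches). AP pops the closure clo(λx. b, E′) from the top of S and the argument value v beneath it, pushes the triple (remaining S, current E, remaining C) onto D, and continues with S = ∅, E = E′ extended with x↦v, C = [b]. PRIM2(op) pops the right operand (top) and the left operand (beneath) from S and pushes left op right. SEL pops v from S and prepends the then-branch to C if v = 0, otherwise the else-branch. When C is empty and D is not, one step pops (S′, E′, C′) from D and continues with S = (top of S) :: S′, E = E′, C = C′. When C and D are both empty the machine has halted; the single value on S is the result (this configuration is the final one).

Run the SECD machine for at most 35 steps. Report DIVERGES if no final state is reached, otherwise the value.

0. <S=∅, E=∅, C=[(((λv. ((λx. v) v)) -2) + (let u = 5 in u))], D=∅>
1. <S=∅, E=∅, C=[((λv. ((λx. v) v)) -2) :: (let u = 5 in u) :: PRIM2(add)], D=∅>
2. <S=∅, E=∅, C=[-2 :: (λv. ((λx. v) v)) :: AP :: (let u = 5 in u) :: PRIM2(add)], D=∅>
3. <S=[-2], E=∅, C=[(λv. ((λx. v) v)) :: AP :: (let u = 5 in u) :: PRIM2(add)], D=∅>
4. <S=[clo(λv. ((λx. v) v), ∅) :: -2], E=∅, C=[AP :: (let u = 5 in u) :: PRIM2(add)], D=∅>
5. <S=∅, E={v↦-2}, C=[((λx. v) v)], D=[(∅, ∅, [(let u = 5 in u) :: PRIM2(add)])]>
6. <S=∅, E={v↦-2}, C=[v :: (λx. v) :: AP], D=[(∅, ∅, [(let u = 5 in u) :: PRIM2(add)])]>
7. <S=[-2], E={v↦-2}, C=[(λx. v) :: AP], D=[(∅, ∅, [(let u = 5 in u) :: PRIM2(add)])]>
8. <S=[clo(λx. v, {v↦-2}) :: -2], E={v↦-2}, C=[AP], D=[(∅, ∅, [(let u = 5 in u) :: PRIM2(add)])]>
9. <S=∅, E={x↦-2, v↦-2}, C=[v], D=[(∅, {v↦-2}, ∅) :: (∅, ∅, [(let u = 5 in u) :: PRIM2(add)])]>
10. <S=[-2], E={x↦-2, v↦-2}, C=∅, D=[(∅, {v↦-2}, ∅) :: (∅, ∅, [(let u = 5 in u) :: PRIM2(add)])]>
11. <S=[-2], E={v↦-2}, C=∅, D=[(∅, ∅, [(let u = 5 in u) :: PRIM2(add)])]>
12. <S=[-2], E=∅, C=[(let u = 5 in u) :: PRIM2(add)], D=∅>
13. <S=[-2], E=∅, C=[5 :: (λu. u) :: AP :: PRIM2(add)], D=∅>
14. <S=[5 :: -2], E=∅, C=[(λu. u) :: AP :: PRIM2(add)], D=∅>
15. <S=[clo(λu. u, ∅) :: 5 :: -2], E=∅, C=[AP :: PRIM2(add)], D=∅>
16. <S=∅, E={u↦5}, C=[u], D=[([-2], ∅, [PRIM2(add)])]>
17. <S=[5], E={u↦5}, C=∅, D=[([-2], ∅, [PRIM2(add)])]>
18. <S=[5 :: -2], E=∅, C=[PRIM2(add)], D=∅>
19. <S=[3], E=∅, C=∅, D=∅>
→ final value 3

Answer: 3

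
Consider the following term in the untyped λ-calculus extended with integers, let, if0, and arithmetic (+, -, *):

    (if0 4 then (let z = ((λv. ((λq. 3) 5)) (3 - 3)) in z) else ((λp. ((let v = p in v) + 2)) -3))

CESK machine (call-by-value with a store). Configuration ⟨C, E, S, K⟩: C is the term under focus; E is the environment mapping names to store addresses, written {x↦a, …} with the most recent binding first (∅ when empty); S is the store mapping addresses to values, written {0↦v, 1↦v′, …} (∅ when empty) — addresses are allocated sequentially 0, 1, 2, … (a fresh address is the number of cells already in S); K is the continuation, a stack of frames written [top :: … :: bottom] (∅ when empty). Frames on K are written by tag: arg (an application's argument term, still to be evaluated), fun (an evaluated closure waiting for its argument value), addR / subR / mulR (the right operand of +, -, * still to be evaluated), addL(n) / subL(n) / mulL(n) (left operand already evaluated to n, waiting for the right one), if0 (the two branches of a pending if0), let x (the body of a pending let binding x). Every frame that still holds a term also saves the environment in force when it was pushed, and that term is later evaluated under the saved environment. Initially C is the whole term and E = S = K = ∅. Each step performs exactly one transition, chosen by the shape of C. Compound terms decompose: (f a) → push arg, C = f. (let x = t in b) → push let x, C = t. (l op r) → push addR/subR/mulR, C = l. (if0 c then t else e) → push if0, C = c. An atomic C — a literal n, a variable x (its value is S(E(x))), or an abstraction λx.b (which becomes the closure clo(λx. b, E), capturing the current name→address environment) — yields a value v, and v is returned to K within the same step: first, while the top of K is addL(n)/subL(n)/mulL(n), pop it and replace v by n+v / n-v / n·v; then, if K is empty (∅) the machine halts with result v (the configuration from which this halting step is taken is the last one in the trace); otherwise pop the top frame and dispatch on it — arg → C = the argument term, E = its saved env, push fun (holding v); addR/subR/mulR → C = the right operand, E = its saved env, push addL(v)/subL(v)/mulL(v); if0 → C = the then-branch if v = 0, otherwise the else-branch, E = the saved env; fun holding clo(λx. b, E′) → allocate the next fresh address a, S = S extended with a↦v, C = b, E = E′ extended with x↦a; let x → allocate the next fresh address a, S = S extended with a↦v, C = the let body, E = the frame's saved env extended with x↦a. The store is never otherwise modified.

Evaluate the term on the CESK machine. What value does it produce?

Answer: -1

Execution trace:
step 0: ⟨C=(if0 4 then (let z = ((λv. ((λq. 3) 5)) (3 - 3)) in z) else ((λp. ((let v = p in v) + 2)) -3)); E=∅; S=∅; K=∅⟩
step 1: ⟨C=4; E=∅; S=∅; K=[if0]⟩
step 2: ⟨C=((λp. ((let v = p in v) + 2)) -3); E=∅; S=∅; K=∅⟩
step 3: ⟨C=(λp. ((let v = p in v) + 2)); E=∅; S=∅; K=[arg]⟩
step 4: ⟨C=-3; E=∅; S=∅; K=[fun]⟩
step 5: ⟨C=((let v = p in v) + 2); E={p↦0}; S={0↦-3}; K=∅⟩
step 6: ⟨C=(let v = p in v); E={p↦0}; S={0↦-3}; K=[addR]⟩
step 7: ⟨C=p; E={p↦0}; S={0↦-3}; K=[let v :: addR]⟩
step 8: ⟨C=v; E={v↦1, p↦0}; S={0↦-3, 1↦-3}; K=[addR]⟩
step 9: ⟨C=2; E={p↦0}; S={0↦-3, 1↦-3}; K=[addL(-3)]⟩
→ final value -1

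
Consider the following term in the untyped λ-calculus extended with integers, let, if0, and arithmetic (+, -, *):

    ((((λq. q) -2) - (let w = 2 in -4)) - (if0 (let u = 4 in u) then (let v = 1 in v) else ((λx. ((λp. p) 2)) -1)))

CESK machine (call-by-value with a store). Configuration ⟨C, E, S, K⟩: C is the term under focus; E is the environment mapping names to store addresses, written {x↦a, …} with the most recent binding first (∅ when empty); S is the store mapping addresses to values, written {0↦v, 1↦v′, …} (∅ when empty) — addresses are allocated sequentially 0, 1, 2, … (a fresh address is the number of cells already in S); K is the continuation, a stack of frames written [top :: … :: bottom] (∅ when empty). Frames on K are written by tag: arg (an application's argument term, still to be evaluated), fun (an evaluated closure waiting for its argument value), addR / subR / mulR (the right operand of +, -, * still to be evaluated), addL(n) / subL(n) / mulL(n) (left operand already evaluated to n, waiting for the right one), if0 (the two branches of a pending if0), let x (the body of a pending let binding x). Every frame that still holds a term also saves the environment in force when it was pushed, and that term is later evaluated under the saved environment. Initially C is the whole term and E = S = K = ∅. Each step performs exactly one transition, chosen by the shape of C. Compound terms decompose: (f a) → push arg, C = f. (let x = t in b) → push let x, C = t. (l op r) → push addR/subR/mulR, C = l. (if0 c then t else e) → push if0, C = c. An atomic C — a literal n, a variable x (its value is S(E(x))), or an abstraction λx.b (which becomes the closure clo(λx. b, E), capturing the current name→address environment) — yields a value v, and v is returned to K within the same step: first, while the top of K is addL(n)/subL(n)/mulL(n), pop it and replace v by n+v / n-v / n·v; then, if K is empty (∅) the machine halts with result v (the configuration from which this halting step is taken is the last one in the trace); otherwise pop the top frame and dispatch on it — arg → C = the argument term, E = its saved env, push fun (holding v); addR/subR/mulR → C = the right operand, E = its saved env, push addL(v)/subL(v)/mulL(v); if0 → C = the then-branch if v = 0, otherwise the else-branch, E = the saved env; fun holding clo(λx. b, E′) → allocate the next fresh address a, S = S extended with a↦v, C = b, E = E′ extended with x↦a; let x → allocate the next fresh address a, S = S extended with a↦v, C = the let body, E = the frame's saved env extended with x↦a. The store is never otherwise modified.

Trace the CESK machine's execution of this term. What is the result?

t=0: <C=((((λq. q) -2) - (let w = 2 in -4)) - (if0 (let u = 4 in u) then (let v = 1 in v) else ((λx. ((λp. p) 2)) -1))), E=∅, S=∅, K=∅>
t=1: <C=(((λq. q) -2) - (let w = 2 in -4)), E=∅, S=∅, K=[subR]>
t=2: <C=((λq. q) -2), E=∅, S=∅, K=[subR :: subR]>
t=3: <C=(λq. q), E=∅, S=∅, K=[arg :: subR :: subR]>
t=4: <C=-2, E=∅, S=∅, K=[fun :: subR :: subR]>
t=5: <C=q, E={q↦0}, S={0↦-2}, K=[subR :: subR]>
t=6: <C=(let w = 2 in -4), E=∅, S={0↦-2}, K=[subL(-2) :: subR]>
t=7: <C=2, E=∅, S={0↦-2}, K=[let w :: subL(-2) :: subR]>
t=8: <C=-4, E={w↦1}, S={0↦-2, 1↦2}, K=[subL(-2) :: subR]>
t=9: <C=(if0 (let u = 4 in u) then (let v = 1 in v) else ((λx. ((λp. p) 2)) -1)), E=∅, S={0↦-2, 1↦2}, K=[subL(2)]>
t=10: <C=(let u = 4 in u), E=∅, S={0↦-2, 1↦2}, K=[if0 :: subL(2)]>
t=11: <C=4, E=∅, S={0↦-2, 1↦2}, K=[let u :: if0 :: subL(2)]>
t=12: <C=u, E={u↦2}, S={0↦-2, 1↦2, 2↦4}, K=[if0 :: subL(2)]>
t=13: <C=((λx. ((λp. p) 2)) -1), E=∅, S={0↦-2, 1↦2, 2↦4}, K=[subL(2)]>
t=14: <C=(λx. ((λp. p) 2)), E=∅, S={0↦-2, 1↦2, 2↦4}, K=[arg :: subL(2)]>
t=15: <C=-1, E=∅, S={0↦-2, 1↦2, 2↦4}, K=[fun :: subL(2)]>
t=16: <C=((λp. p) 2), E={x↦3}, S={0↦-2, 1↦2, 2↦4, 3↦-1}, K=[subL(2)]>
t=17: <C=(λp. p), E={x↦3}, S={0↦-2, 1↦2, 2↦4, 3↦-1}, K=[arg :: subL(2)]>
t=18: <C=2, E={x↦3}, S={0↦-2, 1↦2, 2↦4, 3↦-1}, K=[fun :: subL(2)]>
t=19: <C=p, E={p↦4, x↦3}, S={0↦-2, 1↦2, 2↦4, 3↦-1, 4↦2}, K=[subL(2)]>
→ final value 0

Answer: 0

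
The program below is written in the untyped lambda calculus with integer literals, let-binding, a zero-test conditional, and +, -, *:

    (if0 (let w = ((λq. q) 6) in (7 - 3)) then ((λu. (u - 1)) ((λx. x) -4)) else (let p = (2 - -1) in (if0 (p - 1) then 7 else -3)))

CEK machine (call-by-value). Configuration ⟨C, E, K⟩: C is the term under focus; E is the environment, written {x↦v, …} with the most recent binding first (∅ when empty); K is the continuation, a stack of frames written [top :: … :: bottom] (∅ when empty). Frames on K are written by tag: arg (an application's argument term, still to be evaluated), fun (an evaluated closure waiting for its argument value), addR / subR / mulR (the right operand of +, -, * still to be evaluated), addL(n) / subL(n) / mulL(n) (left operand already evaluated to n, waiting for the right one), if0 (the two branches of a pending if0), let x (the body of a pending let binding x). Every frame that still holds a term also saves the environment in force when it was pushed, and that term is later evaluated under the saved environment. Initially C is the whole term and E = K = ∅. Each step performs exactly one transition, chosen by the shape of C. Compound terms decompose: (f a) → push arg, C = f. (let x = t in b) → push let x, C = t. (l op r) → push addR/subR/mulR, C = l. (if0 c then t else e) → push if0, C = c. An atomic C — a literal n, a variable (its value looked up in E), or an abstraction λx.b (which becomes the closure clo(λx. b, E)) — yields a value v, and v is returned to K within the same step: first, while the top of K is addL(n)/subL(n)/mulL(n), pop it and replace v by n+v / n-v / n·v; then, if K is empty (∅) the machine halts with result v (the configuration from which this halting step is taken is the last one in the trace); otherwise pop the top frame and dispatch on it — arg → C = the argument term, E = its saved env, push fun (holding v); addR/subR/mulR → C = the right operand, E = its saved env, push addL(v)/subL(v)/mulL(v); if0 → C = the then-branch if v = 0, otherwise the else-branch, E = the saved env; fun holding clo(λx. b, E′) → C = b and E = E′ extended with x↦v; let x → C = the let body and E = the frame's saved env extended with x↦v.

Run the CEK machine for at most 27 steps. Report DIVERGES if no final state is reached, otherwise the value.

Answer: -3

Machine steps:
0. [C=(if0 (let w = ((λq. q) 6) in (7 - 3)) then ((λu. (u - 1)) ((λx. x) -4)) else (let p = (2 - -1) in (if0 (p - 1) then 7 else -3))) | E=∅ | K=∅]
1. [C=(let w = ((λq. q) 6) in (7 - 3)) | E=∅ | K=[if0]]
2. [C=((λq. q) 6) | E=∅ | K=[let w :: if0]]
3. [C=(λq. q) | E=∅ | K=[arg :: let w :: if0]]
4. [C=6 | E=∅ | K=[fun :: let w :: if0]]
5. [C=q | E={q↦6} | K=[let w :: if0]]
6. [C=(7 - 3) | E={w↦6} | K=[if0]]
7. [C=7 | E={w↦6} | K=[subR :: if0]]
8. [C=3 | E={w↦6} | K=[subL(7) :: if0]]
9. [C=(let p = (2 - -1) in (if0 (p - 1) then 7 else -3)) | E=∅ | K=∅]
10. [C=(2 - -1) | E=∅ | K=[let p]]
11. [C=2 | E=∅ | K=[subR :: let p]]
12. [C=-1 | E=∅ | K=[subL(2) :: let p]]
13. [C=(if0 (p - 1) then 7 else -3) | E={p↦3} | K=∅]
14. [C=(p - 1) | E={p↦3} | K=[if0]]
15. [C=p | E={p↦3} | K=[subR :: if0]]
16. [C=1 | E={p↦3} | K=[subL(3) :: if0]]
17. [C=-3 | E={p↦3} | K=∅]
→ final value -3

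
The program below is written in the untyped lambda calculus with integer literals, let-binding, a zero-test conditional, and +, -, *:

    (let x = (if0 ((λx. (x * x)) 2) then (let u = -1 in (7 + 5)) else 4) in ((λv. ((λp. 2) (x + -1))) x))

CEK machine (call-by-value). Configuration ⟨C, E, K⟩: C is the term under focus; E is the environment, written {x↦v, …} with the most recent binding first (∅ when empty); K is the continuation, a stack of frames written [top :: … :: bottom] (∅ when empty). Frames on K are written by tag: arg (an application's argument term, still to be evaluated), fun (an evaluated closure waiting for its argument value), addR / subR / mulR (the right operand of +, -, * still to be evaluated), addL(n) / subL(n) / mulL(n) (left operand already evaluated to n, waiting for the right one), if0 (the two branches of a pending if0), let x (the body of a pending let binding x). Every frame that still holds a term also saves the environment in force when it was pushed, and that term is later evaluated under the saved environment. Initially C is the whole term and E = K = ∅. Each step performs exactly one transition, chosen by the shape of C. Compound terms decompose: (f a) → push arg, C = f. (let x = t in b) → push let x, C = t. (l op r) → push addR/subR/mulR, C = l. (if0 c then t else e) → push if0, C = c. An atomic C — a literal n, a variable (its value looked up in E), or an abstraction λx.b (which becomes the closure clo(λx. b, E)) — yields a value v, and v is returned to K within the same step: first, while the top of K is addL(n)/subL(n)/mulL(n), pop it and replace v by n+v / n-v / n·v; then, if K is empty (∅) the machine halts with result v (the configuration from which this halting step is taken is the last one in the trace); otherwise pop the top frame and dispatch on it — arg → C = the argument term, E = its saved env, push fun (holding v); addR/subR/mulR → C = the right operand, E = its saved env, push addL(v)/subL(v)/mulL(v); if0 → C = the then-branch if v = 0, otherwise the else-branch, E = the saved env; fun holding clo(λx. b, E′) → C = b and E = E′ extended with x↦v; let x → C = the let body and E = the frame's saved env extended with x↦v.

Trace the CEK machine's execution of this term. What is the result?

Answer: 2

Execution trace:
0. [C=(let x = (if0 ((λx. (x * x)) 2) then (let u = -1 in (7 + 5)) else 4) in ((λv. ((λp. 2) (x + -1))) x)) | E=∅ | K=∅]
1. [C=(if0 ((λx. (x * x)) 2) then (let u = -1 in (7 + 5)) else 4) | E=∅ | K=[let x]]
2. [C=((λx. (x * x)) 2) | E=∅ | K=[if0 :: let x]]
3. [C=(λx. (x * x)) | E=∅ | K=[arg :: if0 :: let x]]
4. [C=2 | E=∅ | K=[fun :: if0 :: let x]]
5. [C=(x * x) | E={x↦2} | K=[if0 :: let x]]
6. [C=x | E={x↦2} | K=[mulR :: if0 :: let x]]
7. [C=x | E={x↦2} | K=[mulL(2) :: if0 :: let x]]
8. [C=4 | E=∅ | K=[let x]]
9. [C=((λv. ((λp. 2) (x + -1))) x) | E={x↦4} | K=∅]
10. [C=(λv. ((λp. 2) (x + -1))) | E={x↦4} | K=[arg]]
11. [C=x | E={x↦4} | K=[fun]]
12. [C=((λp. 2) (x + -1)) | E={v↦4, x↦4} | K=∅]
13. [C=(λp. 2) | E={v↦4, x↦4} | K=[arg]]
14. [C=(x + -1) | E={v↦4, x↦4} | K=[fun]]
15. [C=x | E={v↦4, x↦4} | K=[addR :: fun]]
16. [C=-1 | E={v↦4, x↦4} | K=[addL(4) :: fun]]
17. [C=2 | E={p↦3, v↦4, x↦4} | K=∅]
→ final value 2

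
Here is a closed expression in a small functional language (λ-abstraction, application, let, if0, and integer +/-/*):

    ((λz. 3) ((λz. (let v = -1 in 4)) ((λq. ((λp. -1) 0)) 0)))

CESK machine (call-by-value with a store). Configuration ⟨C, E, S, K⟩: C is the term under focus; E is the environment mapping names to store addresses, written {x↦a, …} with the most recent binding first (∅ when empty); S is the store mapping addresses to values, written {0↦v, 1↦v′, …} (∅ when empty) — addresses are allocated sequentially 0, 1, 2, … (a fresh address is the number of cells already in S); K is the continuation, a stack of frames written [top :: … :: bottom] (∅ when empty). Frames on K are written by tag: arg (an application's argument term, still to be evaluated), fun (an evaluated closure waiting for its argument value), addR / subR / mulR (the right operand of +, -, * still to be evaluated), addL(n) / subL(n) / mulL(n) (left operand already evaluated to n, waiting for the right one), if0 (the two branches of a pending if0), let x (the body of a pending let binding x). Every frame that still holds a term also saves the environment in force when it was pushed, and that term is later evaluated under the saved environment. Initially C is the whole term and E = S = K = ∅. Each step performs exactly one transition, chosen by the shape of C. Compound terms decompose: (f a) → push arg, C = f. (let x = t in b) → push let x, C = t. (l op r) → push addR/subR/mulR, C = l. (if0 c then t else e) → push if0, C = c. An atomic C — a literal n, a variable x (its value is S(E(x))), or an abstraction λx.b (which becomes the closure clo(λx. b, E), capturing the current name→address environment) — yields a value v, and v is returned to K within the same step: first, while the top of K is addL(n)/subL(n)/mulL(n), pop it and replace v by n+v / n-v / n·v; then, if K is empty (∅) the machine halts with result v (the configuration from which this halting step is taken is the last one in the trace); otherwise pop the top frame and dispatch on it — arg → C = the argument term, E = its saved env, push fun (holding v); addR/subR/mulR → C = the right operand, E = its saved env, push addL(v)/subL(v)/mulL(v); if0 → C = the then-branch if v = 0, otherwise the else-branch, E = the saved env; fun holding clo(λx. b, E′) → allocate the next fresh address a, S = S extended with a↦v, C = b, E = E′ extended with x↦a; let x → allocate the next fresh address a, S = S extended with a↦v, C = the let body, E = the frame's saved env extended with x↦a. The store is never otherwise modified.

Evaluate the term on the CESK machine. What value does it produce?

step 0: <C=((λz. 3) ((λz. (let v = -1 in 4)) ((λq. ((λp. -1) 0)) 0))), E=∅, S=∅, K=∅>
step 1: <C=(λz. 3), E=∅, S=∅, K=[arg]>
step 2: <C=((λz. (let v = -1 in 4)) ((λq. ((λp. -1) 0)) 0)), E=∅, S=∅, K=[fun]>
step 3: <C=(λz. (let v = -1 in 4)), E=∅, S=∅, K=[arg :: fun]>
step 4: <C=((λq. ((λp. -1) 0)) 0), E=∅, S=∅, K=[fun :: fun]>
step 5: <C=(λq. ((λp. -1) 0)), E=∅, S=∅, K=[arg :: fun :: fun]>
step 6: <C=0, E=∅, S=∅, K=[fun :: fun :: fun]>
step 7: <C=((λp. -1) 0), E={q↦0}, S={0↦0}, K=[fun :: fun]>
step 8: <C=(λp. -1), E={q↦0}, S={0↦0}, K=[arg :: fun :: fun]>
step 9: <C=0, E={q↦0}, S={0↦0}, K=[fun :: fun :: fun]>
step 10: <C=-1, E={p↦1, q↦0}, S={0↦0, 1↦0}, K=[fun :: fun]>
step 11: <C=(let v = -1 in 4), E={z↦2}, S={0↦0, 1↦0, 2↦-1}, K=[fun]>
step 12: <C=-1, E={z↦2}, S={0↦0, 1↦0, 2↦-1}, K=[let v :: fun]>
step 13: <C=4, E={v↦3, z↦2}, S={0↦0, 1↦0, 2↦-1, 3↦-1}, K=[fun]>
step 14: <C=3, E={z↦4}, S={0↦0, 1↦0, 2↦-1, 3↦-1, 4↦4}, K=∅>
→ final value 3

Answer: 3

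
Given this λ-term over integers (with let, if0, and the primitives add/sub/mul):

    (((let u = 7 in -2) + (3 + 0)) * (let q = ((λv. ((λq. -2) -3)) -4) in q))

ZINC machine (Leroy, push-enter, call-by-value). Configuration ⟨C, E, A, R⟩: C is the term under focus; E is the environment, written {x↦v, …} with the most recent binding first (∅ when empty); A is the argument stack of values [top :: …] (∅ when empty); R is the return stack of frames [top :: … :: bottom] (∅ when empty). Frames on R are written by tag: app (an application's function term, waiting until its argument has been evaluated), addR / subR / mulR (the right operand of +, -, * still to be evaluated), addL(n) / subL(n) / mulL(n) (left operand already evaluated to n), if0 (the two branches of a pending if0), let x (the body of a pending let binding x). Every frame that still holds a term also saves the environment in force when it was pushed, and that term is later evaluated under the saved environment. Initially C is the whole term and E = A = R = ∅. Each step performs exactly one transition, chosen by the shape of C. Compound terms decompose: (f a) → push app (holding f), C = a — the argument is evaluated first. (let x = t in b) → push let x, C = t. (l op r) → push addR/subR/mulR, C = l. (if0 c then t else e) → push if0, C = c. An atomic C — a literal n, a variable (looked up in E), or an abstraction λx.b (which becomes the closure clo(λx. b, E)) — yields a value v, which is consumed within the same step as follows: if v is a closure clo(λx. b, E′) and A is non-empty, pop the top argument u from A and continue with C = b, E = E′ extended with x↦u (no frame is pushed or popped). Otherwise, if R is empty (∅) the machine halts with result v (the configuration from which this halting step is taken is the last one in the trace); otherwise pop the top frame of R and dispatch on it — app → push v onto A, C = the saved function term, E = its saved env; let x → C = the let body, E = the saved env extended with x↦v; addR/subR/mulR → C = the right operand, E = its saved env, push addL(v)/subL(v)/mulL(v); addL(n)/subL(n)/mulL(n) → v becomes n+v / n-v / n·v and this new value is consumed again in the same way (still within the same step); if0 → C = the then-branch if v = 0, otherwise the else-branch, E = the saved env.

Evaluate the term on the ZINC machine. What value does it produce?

step 0: ⟨C=(((let u = 7 in -2) + (3 + 0)) * (let q = ((λv. ((λq. -2) -3)) -4) in q)); E=∅; A=∅; R=∅⟩
step 1: ⟨C=((let u = 7 in -2) + (3 + 0)); E=∅; A=∅; R=[mulR]⟩
step 2: ⟨C=(let u = 7 in -2); E=∅; A=∅; R=[addR :: mulR]⟩
step 3: ⟨C=7; E=∅; A=∅; R=[let u :: addR :: mulR]⟩
step 4: ⟨C=-2; E={u↦7}; A=∅; R=[addR :: mulR]⟩
step 5: ⟨C=(3 + 0); E=∅; A=∅; R=[addL(-2) :: mulR]⟩
step 6: ⟨C=3; E=∅; A=∅; R=[addR :: addL(-2) :: mulR]⟩
step 7: ⟨C=0; E=∅; A=∅; R=[addL(3) :: addL(-2) :: mulR]⟩
step 8: ⟨C=(let q = ((λv. ((λq. -2) -3)) -4) in q); E=∅; A=∅; R=[mulL(1)]⟩
step 9: ⟨C=((λv. ((λq. -2) -3)) -4); E=∅; A=∅; R=[let q :: mulL(1)]⟩
step 10: ⟨C=-4; E=∅; A=∅; R=[app :: let q :: mulL(1)]⟩
step 11: ⟨C=(λv. ((λq. -2) -3)); E=∅; A=[-4]; R=[let q :: mulL(1)]⟩
step 12: ⟨C=((λq. -2) -3); E={v↦-4}; A=∅; R=[let q :: mulL(1)]⟩
step 13: ⟨C=-3; E={v↦-4}; A=∅; R=[app :: let q :: mulL(1)]⟩
step 14: ⟨C=(λq. -2); E={v↦-4}; A=[-3]; R=[let q :: mulL(1)]⟩
step 15: ⟨C=-2; E={q↦-3, v↦-4}; A=∅; R=[let q :: mulL(1)]⟩
step 16: ⟨C=q; E={q↦-2}; A=∅; R=[mulL(1)]⟩
→ final value -2

Answer: -2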